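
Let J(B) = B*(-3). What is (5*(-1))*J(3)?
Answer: 45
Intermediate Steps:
J(B) = -3*B
(5*(-1))*J(3) = (5*(-1))*(-3*3) = -5*(-9) = 45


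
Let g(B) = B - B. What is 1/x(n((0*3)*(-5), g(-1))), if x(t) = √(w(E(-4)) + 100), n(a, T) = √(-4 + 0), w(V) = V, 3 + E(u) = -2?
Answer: √95/95 ≈ 0.10260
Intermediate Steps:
E(u) = -5 (E(u) = -3 - 2 = -5)
g(B) = 0
n(a, T) = 2*I (n(a, T) = √(-4) = 2*I)
x(t) = √95 (x(t) = √(-5 + 100) = √95)
1/x(n((0*3)*(-5), g(-1))) = 1/(√95) = √95/95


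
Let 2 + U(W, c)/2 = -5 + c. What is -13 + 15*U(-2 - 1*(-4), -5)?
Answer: -373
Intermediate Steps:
U(W, c) = -14 + 2*c (U(W, c) = -4 + 2*(-5 + c) = -4 + (-10 + 2*c) = -14 + 2*c)
-13 + 15*U(-2 - 1*(-4), -5) = -13 + 15*(-14 + 2*(-5)) = -13 + 15*(-14 - 10) = -13 + 15*(-24) = -13 - 360 = -373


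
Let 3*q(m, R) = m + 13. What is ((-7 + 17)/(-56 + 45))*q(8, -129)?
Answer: -70/11 ≈ -6.3636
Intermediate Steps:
q(m, R) = 13/3 + m/3 (q(m, R) = (m + 13)/3 = (13 + m)/3 = 13/3 + m/3)
((-7 + 17)/(-56 + 45))*q(8, -129) = ((-7 + 17)/(-56 + 45))*(13/3 + (⅓)*8) = (10/(-11))*(13/3 + 8/3) = (10*(-1/11))*7 = -10/11*7 = -70/11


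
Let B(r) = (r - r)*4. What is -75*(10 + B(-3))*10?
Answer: -7500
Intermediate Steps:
B(r) = 0 (B(r) = 0*4 = 0)
-75*(10 + B(-3))*10 = -75*(10 + 0)*10 = -750*10 = -75*100 = -7500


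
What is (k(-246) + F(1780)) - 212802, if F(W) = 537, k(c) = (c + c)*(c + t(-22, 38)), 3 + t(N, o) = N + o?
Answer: -97629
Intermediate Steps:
t(N, o) = -3 + N + o (t(N, o) = -3 + (N + o) = -3 + N + o)
k(c) = 2*c*(13 + c) (k(c) = (c + c)*(c + (-3 - 22 + 38)) = (2*c)*(c + 13) = (2*c)*(13 + c) = 2*c*(13 + c))
(k(-246) + F(1780)) - 212802 = (2*(-246)*(13 - 246) + 537) - 212802 = (2*(-246)*(-233) + 537) - 212802 = (114636 + 537) - 212802 = 115173 - 212802 = -97629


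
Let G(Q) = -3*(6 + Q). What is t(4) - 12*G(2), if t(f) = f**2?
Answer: 304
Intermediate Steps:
G(Q) = -18 - 3*Q
t(4) - 12*G(2) = 4**2 - 12*(-18 - 3*2) = 16 - 12*(-18 - 6) = 16 - 12*(-24) = 16 + 288 = 304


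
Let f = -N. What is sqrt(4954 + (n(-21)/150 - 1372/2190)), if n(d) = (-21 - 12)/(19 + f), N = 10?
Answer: sqrt(23756757482)/2190 ≈ 70.380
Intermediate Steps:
f = -10 (f = -1*10 = -10)
n(d) = -11/3 (n(d) = (-21 - 12)/(19 - 10) = -33/9 = -33*1/9 = -11/3)
sqrt(4954 + (n(-21)/150 - 1372/2190)) = sqrt(4954 + (-11/3/150 - 1372/2190)) = sqrt(4954 + (-11/3*1/150 - 1372*1/2190)) = sqrt(4954 + (-11/450 - 686/1095)) = sqrt(4954 - 21383/32850) = sqrt(162717517/32850) = sqrt(23756757482)/2190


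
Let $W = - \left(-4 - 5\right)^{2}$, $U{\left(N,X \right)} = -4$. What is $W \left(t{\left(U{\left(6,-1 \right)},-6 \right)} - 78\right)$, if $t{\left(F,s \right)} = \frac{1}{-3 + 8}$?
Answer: $\frac{31509}{5} \approx 6301.8$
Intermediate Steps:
$W = -81$ ($W = - \left(-9\right)^{2} = \left(-1\right) 81 = -81$)
$t{\left(F,s \right)} = \frac{1}{5}$
$W \left(t{\left(U{\left(6,-1 \right)},-6 \right)} - 78\right) = - 81 \left(\frac{1}{5} - 78\right) = \left(-81\right) \left(- \frac{389}{5}\right) = \frac{31509}{5}$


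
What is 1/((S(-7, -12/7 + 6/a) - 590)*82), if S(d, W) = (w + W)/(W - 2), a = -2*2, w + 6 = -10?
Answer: -73/3509682 ≈ -2.0800e-5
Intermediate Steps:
w = -16 (w = -6 - 10 = -16)
a = -4
S(d, W) = (-16 + W)/(-2 + W) (S(d, W) = (-16 + W)/(W - 2) = (-16 + W)/(-2 + W))
1/((S(-7, -12/7 + 6/a) - 590)*82) = 1/((-16 + (-12/7 + 6/(-4)))/(-2 + (-12/7 + 6/(-4))) - 590*82) = (1/82)/((-16 + (-12*⅐ + 6*(-¼)))/(-2 + (-12*⅐ + 6*(-¼))) - 590) = (1/82)/((-16 + (-12/7 - 3/2))/(-2 + (-12/7 - 3/2)) - 590) = (1/82)/((-16 - 45/14)/(-2 - 45/14) - 590) = (1/82)/(-269/14/(-73/14) - 590) = (1/82)/(-14/73*(-269/14) - 590) = (1/82)/(269/73 - 590) = (1/82)/(-42801/73) = -73/42801*1/82 = -73/3509682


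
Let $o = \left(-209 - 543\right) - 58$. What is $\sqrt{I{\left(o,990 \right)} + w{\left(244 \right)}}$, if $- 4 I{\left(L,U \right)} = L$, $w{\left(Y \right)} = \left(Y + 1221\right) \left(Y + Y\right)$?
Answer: $\frac{\sqrt{2860490}}{2} \approx 845.65$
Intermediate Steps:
$o = -810$ ($o = -752 - 58 = -810$)
$w{\left(Y \right)} = 2 Y \left(1221 + Y\right)$ ($w{\left(Y \right)} = \left(1221 + Y\right) 2 Y = 2 Y \left(1221 + Y\right)$)
$I{\left(L,U \right)} = - \frac{L}{4}$
$\sqrt{I{\left(o,990 \right)} + w{\left(244 \right)}} = \sqrt{\left(- \frac{1}{4}\right) \left(-810\right) + 2 \cdot 244 \left(1221 + 244\right)} = \sqrt{\frac{405}{2} + 2 \cdot 244 \cdot 1465} = \sqrt{\frac{405}{2} + 714920} = \sqrt{\frac{1430245}{2}} = \frac{\sqrt{2860490}}{2}$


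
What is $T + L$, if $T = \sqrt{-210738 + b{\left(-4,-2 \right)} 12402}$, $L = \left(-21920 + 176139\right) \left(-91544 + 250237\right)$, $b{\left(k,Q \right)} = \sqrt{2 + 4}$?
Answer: $24473475767 + \sqrt{-210738 + 12402 \sqrt{6}} \approx 2.4473 \cdot 10^{10} + 424.69 i$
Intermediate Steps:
$b{\left(k,Q \right)} = \sqrt{6}$
$L = 24473475767$ ($L = 154219 \cdot 158693 = 24473475767$)
$T = \sqrt{-210738 + 12402 \sqrt{6}}$ ($T = \sqrt{-210738 + \sqrt{6} \cdot 12402} = \sqrt{-210738 + 12402 \sqrt{6}} \approx 424.69 i$)
$T + L = \sqrt{-210738 + 12402 \sqrt{6}} + 24473475767 = 24473475767 + \sqrt{-210738 + 12402 \sqrt{6}}$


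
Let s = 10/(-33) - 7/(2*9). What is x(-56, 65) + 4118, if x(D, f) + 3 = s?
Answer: 814633/198 ≈ 4114.3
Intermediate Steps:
s = -137/198 (s = 10*(-1/33) - 7/18 = -10/33 - 7*1/18 = -10/33 - 7/18 = -137/198 ≈ -0.69192)
x(D, f) = -731/198 (x(D, f) = -3 - 137/198 = -731/198)
x(-56, 65) + 4118 = -731/198 + 4118 = 814633/198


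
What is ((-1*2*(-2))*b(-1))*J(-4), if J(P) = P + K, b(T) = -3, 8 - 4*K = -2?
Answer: 18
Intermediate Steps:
K = 5/2 (K = 2 - ¼*(-2) = 2 + ½ = 5/2 ≈ 2.5000)
J(P) = 5/2 + P (J(P) = P + 5/2 = 5/2 + P)
((-1*2*(-2))*b(-1))*J(-4) = ((-1*2*(-2))*(-3))*(5/2 - 4) = (-2*(-2)*(-3))*(-3/2) = (4*(-3))*(-3/2) = -12*(-3/2) = 18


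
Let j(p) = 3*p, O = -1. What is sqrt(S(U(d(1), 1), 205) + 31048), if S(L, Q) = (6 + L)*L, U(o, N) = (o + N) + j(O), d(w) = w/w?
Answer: sqrt(31043) ≈ 176.19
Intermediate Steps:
d(w) = 1
U(o, N) = -3 + N + o (U(o, N) = (o + N) + 3*(-1) = (N + o) - 3 = -3 + N + o)
S(L, Q) = L*(6 + L)
sqrt(S(U(d(1), 1), 205) + 31048) = sqrt((-3 + 1 + 1)*(6 + (-3 + 1 + 1)) + 31048) = sqrt(-(6 - 1) + 31048) = sqrt(-1*5 + 31048) = sqrt(-5 + 31048) = sqrt(31043)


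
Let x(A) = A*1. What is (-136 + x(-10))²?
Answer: 21316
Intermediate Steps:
x(A) = A
(-136 + x(-10))² = (-136 - 10)² = (-146)² = 21316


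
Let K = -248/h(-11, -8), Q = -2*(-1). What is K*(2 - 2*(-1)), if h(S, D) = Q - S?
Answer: -992/13 ≈ -76.308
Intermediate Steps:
Q = 2
h(S, D) = 2 - S
K = -248/13 (K = -248/(2 - 1*(-11)) = -248/(2 + 11) = -248/13 ≈ -19.077)
K*(2 - 2*(-1)) = -248*(2 - 2*(-1))/13 = -248*(2 + 2)/13 = -248/13*4 = -992/13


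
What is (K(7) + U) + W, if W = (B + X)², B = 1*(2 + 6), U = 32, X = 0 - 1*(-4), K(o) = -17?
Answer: 159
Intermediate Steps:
X = 4 (X = 0 + 4 = 4)
B = 8 (B = 1*8 = 8)
W = 144 (W = (8 + 4)² = 12² = 144)
(K(7) + U) + W = (-17 + 32) + 144 = 15 + 144 = 159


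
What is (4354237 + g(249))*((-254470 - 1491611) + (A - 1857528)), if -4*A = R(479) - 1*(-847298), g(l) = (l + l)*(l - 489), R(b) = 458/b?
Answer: -7739338134083637/479 ≈ -1.6157e+13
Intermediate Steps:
g(l) = 2*l*(-489 + l) (g(l) = (2*l)*(-489 + l) = 2*l*(-489 + l))
A = -101464050/479 (A = -(458/479 - 1*(-847298))/4 = -(458*(1/479) + 847298)/4 = -(458/479 + 847298)/4 = -¼*405856200/479 = -101464050/479 ≈ -2.1182e+5)
(4354237 + g(249))*((-254470 - 1491611) + (A - 1857528)) = (4354237 + 2*249*(-489 + 249))*((-254470 - 1491611) + (-101464050/479 - 1857528)) = (4354237 + 2*249*(-240))*(-1746081 - 991219962/479) = (4354237 - 119520)*(-1827592761/479) = 4234717*(-1827592761/479) = -7739338134083637/479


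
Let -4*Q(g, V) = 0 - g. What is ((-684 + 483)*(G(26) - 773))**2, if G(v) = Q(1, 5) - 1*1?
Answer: 387002189025/16 ≈ 2.4188e+10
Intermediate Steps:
Q(g, V) = g/4 (Q(g, V) = -(0 - g)/4 = -(-1)*g/4 = g/4)
G(v) = -3/4 (G(v) = (1/4)*1 - 1*1 = 1/4 - 1 = -3/4)
((-684 + 483)*(G(26) - 773))**2 = ((-684 + 483)*(-3/4 - 773))**2 = (-201*(-3095/4))**2 = (622095/4)**2 = 387002189025/16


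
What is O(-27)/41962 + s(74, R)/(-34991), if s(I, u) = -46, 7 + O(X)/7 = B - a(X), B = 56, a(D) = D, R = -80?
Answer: 10272732/734146171 ≈ 0.013993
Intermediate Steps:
O(X) = 343 - 7*X (O(X) = -49 + 7*(56 - X) = -49 + (392 - 7*X) = 343 - 7*X)
O(-27)/41962 + s(74, R)/(-34991) = (343 - 7*(-27))/41962 - 46/(-34991) = (343 + 189)*(1/41962) - 46*(-1/34991) = 532*(1/41962) + 46/34991 = 266/20981 + 46/34991 = 10272732/734146171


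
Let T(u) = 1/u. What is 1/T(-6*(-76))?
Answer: 456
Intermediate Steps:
1/T(-6*(-76)) = 1/(1/(-6*(-76))) = 1/(1/456) = 456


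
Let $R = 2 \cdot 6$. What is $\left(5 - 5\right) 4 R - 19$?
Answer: $-19$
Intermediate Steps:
$R = 12$
$\left(5 - 5\right) 4 R - 19 = \left(5 - 5\right) 4 \cdot 12 - 19 = 0 \cdot 4 \cdot 12 - 19 = 0 \cdot 12 - 19 = 0 - 19 = -19$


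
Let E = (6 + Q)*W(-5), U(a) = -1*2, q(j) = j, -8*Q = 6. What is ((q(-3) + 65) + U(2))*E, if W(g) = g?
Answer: -1575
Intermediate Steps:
Q = -3/4 (Q = -1/8*6 = -3/4 ≈ -0.75000)
U(a) = -2
E = -105/4 (E = (6 - 3/4)*(-5) = (21/4)*(-5) = -105/4 ≈ -26.250)
((q(-3) + 65) + U(2))*E = ((-3 + 65) - 2)*(-105/4) = (62 - 2)*(-105/4) = 60*(-105/4) = -1575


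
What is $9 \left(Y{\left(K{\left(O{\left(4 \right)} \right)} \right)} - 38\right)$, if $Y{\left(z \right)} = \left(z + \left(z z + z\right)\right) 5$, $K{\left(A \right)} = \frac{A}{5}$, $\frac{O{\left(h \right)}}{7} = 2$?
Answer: $\frac{1314}{5} \approx 262.8$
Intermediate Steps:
$O{\left(h \right)} = 14$ ($O{\left(h \right)} = 7 \cdot 2 = 14$)
$K{\left(A \right)} = \frac{A}{5}$ ($K{\left(A \right)} = A \frac{1}{5} = \frac{A}{5}$)
$Y{\left(z \right)} = 5 z^{2} + 10 z$ ($Y{\left(z \right)} = \left(z + \left(z^{2} + z\right)\right) 5 = \left(z + \left(z + z^{2}\right)\right) 5 = \left(z^{2} + 2 z\right) 5 = 5 z^{2} + 10 z$)
$9 \left(Y{\left(K{\left(O{\left(4 \right)} \right)} \right)} - 38\right) = 9 \left(5 \cdot \frac{1}{5} \cdot 14 \left(2 + \frac{1}{5} \cdot 14\right) - 38\right) = 9 \left(5 \cdot \frac{14}{5} \left(2 + \frac{14}{5}\right) - 38\right) = 9 \left(5 \cdot \frac{14}{5} \cdot \frac{24}{5} - 38\right) = 9 \left(\frac{336}{5} - 38\right) = 9 \cdot \frac{146}{5} = \frac{1314}{5}$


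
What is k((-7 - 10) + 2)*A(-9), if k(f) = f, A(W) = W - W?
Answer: 0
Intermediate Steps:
A(W) = 0
k((-7 - 10) + 2)*A(-9) = ((-7 - 10) + 2)*0 = (-17 + 2)*0 = -15*0 = 0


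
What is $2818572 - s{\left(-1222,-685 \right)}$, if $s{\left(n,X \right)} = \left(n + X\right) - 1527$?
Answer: $2822006$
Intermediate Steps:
$s{\left(n,X \right)} = -1527 + X + n$ ($s{\left(n,X \right)} = \left(X + n\right) - 1527 = -1527 + X + n$)
$2818572 - s{\left(-1222,-685 \right)} = 2818572 - \left(-1527 - 685 - 1222\right) = 2818572 - -3434 = 2818572 + 3434 = 2822006$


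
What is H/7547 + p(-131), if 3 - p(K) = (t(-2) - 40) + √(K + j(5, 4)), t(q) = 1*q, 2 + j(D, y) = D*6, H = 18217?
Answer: 357832/7547 - I*√103 ≈ 47.414 - 10.149*I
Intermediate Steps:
j(D, y) = -2 + 6*D (j(D, y) = -2 + D*6 = -2 + 6*D)
t(q) = q
p(K) = 45 - √(28 + K) (p(K) = 3 - ((-2 - 40) + √(K + (-2 + 6*5))) = 3 - (-42 + √(K + (-2 + 30))) = 3 - (-42 + √(K + 28)) = 3 - (-42 + √(28 + K)) = 3 + (42 - √(28 + K)) = 45 - √(28 + K))
H/7547 + p(-131) = 18217/7547 + (45 - √(28 - 131)) = 18217*(1/7547) + (45 - √(-103)) = 18217/7547 + (45 - I*√103) = 357832/7547 - I*√103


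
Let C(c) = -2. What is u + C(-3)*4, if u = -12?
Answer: -20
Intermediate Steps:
u + C(-3)*4 = -12 - 2*4 = -12 - 8 = -20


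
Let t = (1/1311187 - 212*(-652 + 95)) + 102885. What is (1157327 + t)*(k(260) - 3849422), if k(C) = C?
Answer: -6956220183026868186/1311187 ≈ -5.3053e+12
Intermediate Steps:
t = 289731680204/1311187 (t = (1/1311187 - 212*(-557)) + 102885 = (1/1311187 + 118084) + 102885 = 154830205709/1311187 + 102885 = 289731680204/1311187 ≈ 2.2097e+5)
(1157327 + t)*(k(260) - 3849422) = (1157327 + 289731680204/1311187)*(260 - 3849422) = (1807203797353/1311187)*(-3849162) = -6956220183026868186/1311187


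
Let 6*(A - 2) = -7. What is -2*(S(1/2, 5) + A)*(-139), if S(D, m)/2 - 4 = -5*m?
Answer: -34333/3 ≈ -11444.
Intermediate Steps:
S(D, m) = 8 - 10*m (S(D, m) = 8 + 2*(-5*m) = 8 - 10*m)
A = ⅚ (A = 2 + (⅙)*(-7) = 2 - 7/6 = ⅚ ≈ 0.83333)
-2*(S(1/2, 5) + A)*(-139) = -2*((8 - 10*5) + ⅚)*(-139) = -2*((8 - 50) + ⅚)*(-139) = -2*(-42 + ⅚)*(-139) = -2*(-247/6)*(-139) = (247/3)*(-139) = -34333/3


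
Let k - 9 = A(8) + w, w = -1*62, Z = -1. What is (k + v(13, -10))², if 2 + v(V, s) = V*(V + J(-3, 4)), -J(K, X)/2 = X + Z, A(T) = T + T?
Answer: 2704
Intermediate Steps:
A(T) = 2*T
w = -62
J(K, X) = 2 - 2*X (J(K, X) = -2*(X - 1) = -2*(-1 + X) = 2 - 2*X)
v(V, s) = -2 + V*(-6 + V) (v(V, s) = -2 + V*(V + (2 - 2*4)) = -2 + V*(V + (2 - 8)) = -2 + V*(V - 6) = -2 + V*(-6 + V))
k = -37 (k = 9 + (2*8 - 62) = 9 + (16 - 62) = 9 - 46 = -37)
(k + v(13, -10))² = (-37 + (-2 + 13² - 6*13))² = (-37 + (-2 + 169 - 78))² = (-37 + 89)² = 52² = 2704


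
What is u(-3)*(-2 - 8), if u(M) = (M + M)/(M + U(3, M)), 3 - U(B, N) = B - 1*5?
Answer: 30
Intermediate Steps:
U(B, N) = 8 - B (U(B, N) = 3 - (B - 1*5) = 3 - (B - 5) = 3 - (-5 + B) = 3 + (5 - B) = 8 - B)
u(M) = 2*M/(5 + M) (u(M) = (M + M)/(M + (8 - 1*3)) = (2*M)/(M + (8 - 3)) = (2*M)/(M + 5) = (2*M)/(5 + M) = 2*M/(5 + M))
u(-3)*(-2 - 8) = (2*(-3)/(5 - 3))*(-2 - 8) = (2*(-3)/2)*(-10) = (2*(-3)*(1/2))*(-10) = -3*(-10) = 30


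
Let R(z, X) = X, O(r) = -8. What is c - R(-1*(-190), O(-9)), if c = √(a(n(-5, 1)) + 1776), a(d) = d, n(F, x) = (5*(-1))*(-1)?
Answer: 8 + √1781 ≈ 50.202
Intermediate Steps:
n(F, x) = 5 (n(F, x) = -5*(-1) = 5)
c = √1781 (c = √(5 + 1776) = √1781 ≈ 42.202)
c - R(-1*(-190), O(-9)) = √1781 - 1*(-8) = √1781 + 8 = 8 + √1781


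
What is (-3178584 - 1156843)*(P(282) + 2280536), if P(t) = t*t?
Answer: -10231867845620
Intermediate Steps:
P(t) = t²
(-3178584 - 1156843)*(P(282) + 2280536) = (-3178584 - 1156843)*(282² + 2280536) = -4335427*(79524 + 2280536) = -4335427*2360060 = -10231867845620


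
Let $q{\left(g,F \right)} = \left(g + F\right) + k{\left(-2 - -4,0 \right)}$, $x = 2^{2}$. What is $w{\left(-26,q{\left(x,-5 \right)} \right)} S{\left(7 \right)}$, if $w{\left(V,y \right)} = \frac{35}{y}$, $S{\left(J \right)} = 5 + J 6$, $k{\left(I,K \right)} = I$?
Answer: $1645$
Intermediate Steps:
$x = 4$
$q{\left(g,F \right)} = 2 + F + g$ ($q{\left(g,F \right)} = \left(g + F\right) - -2 = \left(F + g\right) + \left(-2 + 4\right) = \left(F + g\right) + 2 = 2 + F + g$)
$S{\left(J \right)} = 5 + 6 J$
$w{\left(-26,q{\left(x,-5 \right)} \right)} S{\left(7 \right)} = \frac{35}{2 - 5 + 4} \left(5 + 6 \cdot 7\right) = \frac{35}{1} \left(5 + 42\right) = 35 \cdot 1 \cdot 47 = 35 \cdot 47 = 1645$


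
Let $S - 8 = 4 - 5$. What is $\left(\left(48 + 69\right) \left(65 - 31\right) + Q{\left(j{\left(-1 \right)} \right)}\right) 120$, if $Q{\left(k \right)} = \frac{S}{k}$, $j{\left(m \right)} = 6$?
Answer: $477500$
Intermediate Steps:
$S = 7$ ($S = 8 + \left(4 - 5\right) = 8 - 1 = 7$)
$Q{\left(k \right)} = \frac{7}{k}$
$\left(\left(48 + 69\right) \left(65 - 31\right) + Q{\left(j{\left(-1 \right)} \right)}\right) 120 = \left(\left(48 + 69\right) \left(65 - 31\right) + \frac{7}{6}\right) 120 = \left(117 \cdot 34 + 7 \cdot \frac{1}{6}\right) 120 = \left(3978 + \frac{7}{6}\right) 120 = \frac{23875}{6} \cdot 120 = 477500$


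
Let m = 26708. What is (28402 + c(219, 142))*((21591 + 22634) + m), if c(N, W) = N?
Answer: 2030173393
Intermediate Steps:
(28402 + c(219, 142))*((21591 + 22634) + m) = (28402 + 219)*((21591 + 22634) + 26708) = 28621*(44225 + 26708) = 28621*70933 = 2030173393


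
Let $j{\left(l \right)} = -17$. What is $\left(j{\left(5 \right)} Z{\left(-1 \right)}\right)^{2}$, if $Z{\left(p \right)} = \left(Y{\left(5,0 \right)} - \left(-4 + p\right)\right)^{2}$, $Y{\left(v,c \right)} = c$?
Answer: $180625$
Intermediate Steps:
$Z{\left(p \right)} = \left(4 - p\right)^{2}$ ($Z{\left(p \right)} = \left(0 - \left(-4 + p\right)\right)^{2} = \left(4 - p\right)^{2}$)
$\left(j{\left(5 \right)} Z{\left(-1 \right)}\right)^{2} = \left(- 17 \left(4 - -1\right)^{2}\right)^{2} = \left(- 17 \left(4 + 1\right)^{2}\right)^{2} = \left(- 17 \cdot 5^{2}\right)^{2} = \left(\left(-17\right) 25\right)^{2} = \left(-425\right)^{2} = 180625$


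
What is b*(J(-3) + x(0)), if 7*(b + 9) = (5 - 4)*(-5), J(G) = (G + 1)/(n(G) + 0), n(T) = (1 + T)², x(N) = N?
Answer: 34/7 ≈ 4.8571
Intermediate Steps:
J(G) = 1/(1 + G) (J(G) = (G + 1)/((1 + G)² + 0) = (1 + G)/((1 + G)²) = (1 + G)/(1 + G)² = 1/(1 + G))
b = -68/7 (b = -9 + ((5 - 4)*(-5))/7 = -9 + (1*(-5))/7 = -9 + (⅐)*(-5) = -9 - 5/7 = -68/7 ≈ -9.7143)
b*(J(-3) + x(0)) = -68*(1/(1 - 3) + 0)/7 = -68*(1/(-2) + 0)/7 = -68*(-½ + 0)/7 = -68/7*(-½) = 34/7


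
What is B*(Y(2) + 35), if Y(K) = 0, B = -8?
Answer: -280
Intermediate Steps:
B*(Y(2) + 35) = -8*(0 + 35) = -8*35 = -280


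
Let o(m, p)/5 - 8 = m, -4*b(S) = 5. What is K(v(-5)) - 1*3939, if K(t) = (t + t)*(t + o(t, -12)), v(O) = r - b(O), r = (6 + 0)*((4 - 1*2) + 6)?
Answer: 116431/4 ≈ 29108.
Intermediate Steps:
b(S) = -5/4 (b(S) = -1/4*5 = -5/4)
r = 48 (r = 6*((4 - 2) + 6) = 6*(2 + 6) = 6*8 = 48)
o(m, p) = 40 + 5*m
v(O) = 197/4 (v(O) = 48 - 1*(-5/4) = 48 + 5/4 = 197/4)
K(t) = 2*t*(40 + 6*t) (K(t) = (t + t)*(t + (40 + 5*t)) = (2*t)*(40 + 6*t) = 2*t*(40 + 6*t))
K(v(-5)) - 1*3939 = 4*(197/4)*(20 + 3*(197/4)) - 1*3939 = 4*(197/4)*(20 + 591/4) - 3939 = 4*(197/4)*(671/4) - 3939 = 132187/4 - 3939 = 116431/4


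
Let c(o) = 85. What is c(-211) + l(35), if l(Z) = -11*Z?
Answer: -300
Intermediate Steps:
c(-211) + l(35) = 85 - 11*35 = 85 - 385 = -300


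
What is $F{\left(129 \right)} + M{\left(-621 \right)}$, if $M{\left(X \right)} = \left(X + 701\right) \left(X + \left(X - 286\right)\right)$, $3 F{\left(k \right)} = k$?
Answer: $-122197$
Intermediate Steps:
$F{\left(k \right)} = \frac{k}{3}$
$M{\left(X \right)} = \left(-286 + 2 X\right) \left(701 + X\right)$ ($M{\left(X \right)} = \left(701 + X\right) \left(X + \left(-286 + X\right)\right) = \left(701 + X\right) \left(-286 + 2 X\right) = \left(-286 + 2 X\right) \left(701 + X\right)$)
$F{\left(129 \right)} + M{\left(-621 \right)} = \frac{1}{3} \cdot 129 + \left(-200486 + 2 \left(-621\right)^{2} + 1116 \left(-621\right)\right) = 43 - 122240 = -122197$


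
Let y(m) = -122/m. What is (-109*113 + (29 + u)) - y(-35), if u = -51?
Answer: -431987/35 ≈ -12342.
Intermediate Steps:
(-109*113 + (29 + u)) - y(-35) = (-109*113 + (29 - 51)) - (-122)/(-35) = (-12317 - 22) - (-122)*(-1)/35 = -12339 - 1*122/35 = -12339 - 122/35 = -431987/35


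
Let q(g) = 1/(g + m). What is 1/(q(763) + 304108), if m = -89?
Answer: 674/204968793 ≈ 3.2883e-6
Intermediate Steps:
q(g) = 1/(-89 + g) (q(g) = 1/(g - 89) = 1/(-89 + g))
1/(q(763) + 304108) = 1/(1/(-89 + 763) + 304108) = 1/(1/674 + 304108) = 1/(204968793/674) = 674/204968793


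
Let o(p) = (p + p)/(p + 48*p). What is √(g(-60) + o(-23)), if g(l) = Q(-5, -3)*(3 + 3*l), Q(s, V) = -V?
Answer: I*√26017/7 ≈ 23.043*I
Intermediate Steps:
o(p) = 2/49 (o(p) = (2*p)/((49*p)) = (2*p)*(1/(49*p)) = 2/49)
g(l) = 9 + 9*l (g(l) = (-1*(-3))*(3 + 3*l) = 3*(3 + 3*l) = 9 + 9*l)
√(g(-60) + o(-23)) = √((9 + 9*(-60)) + 2/49) = √((9 - 540) + 2/49) = √(-531 + 2/49) = √(-26017/49) = I*√26017/7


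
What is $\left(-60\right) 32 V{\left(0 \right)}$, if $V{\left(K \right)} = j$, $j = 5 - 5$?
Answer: $0$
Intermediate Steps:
$j = 0$ ($j = 5 - 5 = 0$)
$V{\left(K \right)} = 0$
$\left(-60\right) 32 V{\left(0 \right)} = \left(-60\right) 32 \cdot 0 = \left(-1920\right) 0 = 0$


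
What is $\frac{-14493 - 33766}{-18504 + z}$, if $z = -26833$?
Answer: $\frac{48259}{45337} \approx 1.0645$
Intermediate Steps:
$\frac{-14493 - 33766}{-18504 + z} = \frac{-14493 - 33766}{-18504 - 26833} = - \frac{48259}{-45337} = \left(-48259\right) \left(- \frac{1}{45337}\right) = \frac{48259}{45337}$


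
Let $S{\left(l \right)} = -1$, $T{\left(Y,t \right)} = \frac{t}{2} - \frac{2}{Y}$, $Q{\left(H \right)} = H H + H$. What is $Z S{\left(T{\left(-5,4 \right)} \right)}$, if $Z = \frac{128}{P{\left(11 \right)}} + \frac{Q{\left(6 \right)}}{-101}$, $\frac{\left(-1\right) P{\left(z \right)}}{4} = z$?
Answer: $\frac{3694}{1111} \approx 3.3249$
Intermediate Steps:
$Q{\left(H \right)} = H + H^{2}$ ($Q{\left(H \right)} = H^{2} + H = H + H^{2}$)
$T{\left(Y,t \right)} = \frac{t}{2} - \frac{2}{Y}$ ($T{\left(Y,t \right)} = t \frac{1}{2} - \frac{2}{Y} = \frac{t}{2} - \frac{2}{Y}$)
$P{\left(z \right)} = - 4 z$
$Z = - \frac{3694}{1111}$ ($Z = \frac{128}{\left(-4\right) 11} + \frac{6 \left(1 + 6\right)}{-101} = \frac{128}{-44} + 6 \cdot 7 \left(- \frac{1}{101}\right) = 128 \left(- \frac{1}{44}\right) + 42 \left(- \frac{1}{101}\right) = - \frac{32}{11} - \frac{42}{101} = - \frac{3694}{1111} \approx -3.3249$)
$Z S{\left(T{\left(-5,4 \right)} \right)} = \left(- \frac{3694}{1111}\right) \left(-1\right) = \frac{3694}{1111}$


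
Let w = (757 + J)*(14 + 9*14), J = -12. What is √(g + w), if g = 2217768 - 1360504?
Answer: 2*√240391 ≈ 980.59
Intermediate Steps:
g = 857264
w = 104300 (w = (757 - 12)*(14 + 9*14) = 745*(14 + 126) = 745*140 = 104300)
√(g + w) = √(857264 + 104300) = √961564 = 2*√240391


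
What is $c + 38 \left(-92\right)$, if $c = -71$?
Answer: $-3567$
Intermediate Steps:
$c + 38 \left(-92\right) = -71 + 38 \left(-92\right) = -71 - 3496 = -3567$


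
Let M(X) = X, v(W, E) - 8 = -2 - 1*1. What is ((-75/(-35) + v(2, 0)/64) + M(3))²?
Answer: 5470921/200704 ≈ 27.259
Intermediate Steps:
v(W, E) = 5 (v(W, E) = 8 + (-2 - 1*1) = 8 + (-2 - 1) = 8 - 3 = 5)
((-75/(-35) + v(2, 0)/64) + M(3))² = ((-75/(-35) + 5/64) + 3)² = ((-75*(-1/35) + 5*(1/64)) + 3)² = ((15/7 + 5/64) + 3)² = (995/448 + 3)² = (2339/448)² = 5470921/200704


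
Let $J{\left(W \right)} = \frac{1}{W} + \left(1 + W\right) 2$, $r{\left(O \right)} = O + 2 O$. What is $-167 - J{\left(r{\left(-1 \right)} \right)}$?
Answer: $- \frac{488}{3} \approx -162.67$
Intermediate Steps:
$r{\left(O \right)} = 3 O$
$J{\left(W \right)} = 2 + \frac{1}{W} + 2 W$ ($J{\left(W \right)} = \frac{1}{W} + \left(2 + 2 W\right) = 2 + \frac{1}{W} + 2 W$)
$-167 - J{\left(r{\left(-1 \right)} \right)} = -167 - \left(2 + \frac{1}{3 \left(-1\right)} + 2 \cdot 3 \left(-1\right)\right) = -167 - \left(2 + \frac{1}{-3} + 2 \left(-3\right)\right) = -167 - \left(2 - \frac{1}{3} - 6\right) = -167 - - \frac{13}{3} = -167 + \frac{13}{3} = - \frac{488}{3}$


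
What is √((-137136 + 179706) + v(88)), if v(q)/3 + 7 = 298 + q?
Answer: √43707 ≈ 209.06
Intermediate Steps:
v(q) = 873 + 3*q (v(q) = -21 + 3*(298 + q) = -21 + (894 + 3*q) = 873 + 3*q)
√((-137136 + 179706) + v(88)) = √((-137136 + 179706) + (873 + 3*88)) = √(42570 + (873 + 264)) = √(42570 + 1137) = √43707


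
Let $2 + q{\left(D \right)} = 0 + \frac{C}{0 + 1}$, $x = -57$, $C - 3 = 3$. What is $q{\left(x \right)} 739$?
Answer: $2956$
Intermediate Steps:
$C = 6$ ($C = 3 + 3 = 6$)
$q{\left(D \right)} = 4$ ($q{\left(D \right)} = -2 + \left(0 + \frac{1}{0 + 1} \cdot 6\right) = -2 + \left(0 + 1^{-1} \cdot 6\right) = -2 + \left(0 + 1 \cdot 6\right) = -2 + \left(0 + 6\right) = -2 + 6 = 4$)
$q{\left(x \right)} 739 = 4 \cdot 739 = 2956$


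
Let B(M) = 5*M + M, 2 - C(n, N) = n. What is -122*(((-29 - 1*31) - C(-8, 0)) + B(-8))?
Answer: 14396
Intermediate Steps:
C(n, N) = 2 - n
B(M) = 6*M
-122*(((-29 - 1*31) - C(-8, 0)) + B(-8)) = -122*(((-29 - 1*31) - (2 - 1*(-8))) + 6*(-8)) = -122*(((-29 - 31) - (2 + 8)) - 48) = -122*((-60 - 1*10) - 48) = -122*((-60 - 10) - 48) = -122*(-70 - 48) = -122*(-118) = 14396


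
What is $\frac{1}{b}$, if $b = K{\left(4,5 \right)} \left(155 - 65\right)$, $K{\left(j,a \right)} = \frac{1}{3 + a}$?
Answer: $\frac{4}{45} \approx 0.088889$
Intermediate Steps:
$b = \frac{45}{4}$ ($b = \frac{155 - 65}{3 + 5} = \frac{1}{8} \cdot 90 = \frac{45}{4} \approx 11.25$)
$\frac{1}{b} = \frac{1}{\frac{45}{4}} = \frac{4}{45}$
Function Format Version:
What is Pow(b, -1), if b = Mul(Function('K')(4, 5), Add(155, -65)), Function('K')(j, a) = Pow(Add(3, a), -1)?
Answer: Rational(4, 45) ≈ 0.088889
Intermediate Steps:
b = Rational(45, 4) (b = Mul(Pow(Add(3, 5), -1), Add(155, -65)) = Mul(Pow(8, -1), 90) = Mul(Rational(1, 8), 90) = Rational(45, 4) ≈ 11.250)
Pow(b, -1) = Pow(Rational(45, 4), -1) = Rational(4, 45)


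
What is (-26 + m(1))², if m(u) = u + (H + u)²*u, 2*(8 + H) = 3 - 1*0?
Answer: 441/16 ≈ 27.563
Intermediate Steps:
H = -13/2 (H = -8 + (3 - 1*0)/2 = -8 + (3 + 0)/2 = -8 + (½)*3 = -8 + 3/2 = -13/2 ≈ -6.5000)
m(u) = u + u*(-13/2 + u)² (m(u) = u + (-13/2 + u)²*u = u + u*(-13/2 + u)²)
(-26 + m(1))² = (-26 + (¼)*1*(4 + (-13 + 2*1)²))² = (-26 + (¼)*1*(4 + (-13 + 2)²))² = (-26 + (¼)*1*(4 + (-11)²))² = (-26 + (¼)*1*(4 + 121))² = (-26 + (¼)*1*125)² = (-26 + 125/4)² = (21/4)² = 441/16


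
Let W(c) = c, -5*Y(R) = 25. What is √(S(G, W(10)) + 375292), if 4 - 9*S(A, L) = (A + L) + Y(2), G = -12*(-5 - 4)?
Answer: √3377519/3 ≈ 612.60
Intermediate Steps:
Y(R) = -5 (Y(R) = -⅕*25 = -5)
G = 108 (G = -12*(-9) = 108)
S(A, L) = 1 - A/9 - L/9 (S(A, L) = 4/9 - ((A + L) - 5)/9 = 4/9 - (-5 + A + L)/9 = 4/9 + (5/9 - A/9 - L/9) = 1 - A/9 - L/9)
√(S(G, W(10)) + 375292) = √((1 - ⅑*108 - ⅑*10) + 375292) = √((1 - 12 - 10/9) + 375292) = √(-109/9 + 375292) = √(3377519/9) = √3377519/3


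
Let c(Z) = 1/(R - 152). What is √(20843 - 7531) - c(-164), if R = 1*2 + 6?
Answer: 1/144 + 32*√13 ≈ 115.38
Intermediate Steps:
R = 8 (R = 2 + 6 = 8)
c(Z) = -1/144 (c(Z) = 1/(8 - 152) = 1/(-144) = -1/144)
√(20843 - 7531) - c(-164) = √(20843 - 7531) - 1*(-1/144) = √13312 + 1/144 = 32*√13 + 1/144 = 1/144 + 32*√13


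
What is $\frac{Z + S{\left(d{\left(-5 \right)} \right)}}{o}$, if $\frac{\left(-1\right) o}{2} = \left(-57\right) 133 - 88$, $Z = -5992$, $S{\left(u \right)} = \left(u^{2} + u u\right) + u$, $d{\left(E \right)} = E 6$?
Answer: $- \frac{2111}{7669} \approx -0.27526$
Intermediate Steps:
$d{\left(E \right)} = 6 E$
$S{\left(u \right)} = u + 2 u^{2}$ ($S{\left(u \right)} = \left(u^{2} + u^{2}\right) + u = 2 u^{2} + u = u + 2 u^{2}$)
$o = 15338$ ($o = - 2 \left(\left(-57\right) 133 - 88\right) = - 2 \left(-7581 - 88\right) = \left(-2\right) \left(-7669\right) = 15338$)
$\frac{Z + S{\left(d{\left(-5 \right)} \right)}}{o} = \frac{-5992 + 6 \left(-5\right) \left(1 + 2 \cdot 6 \left(-5\right)\right)}{15338} = \left(-5992 - 30 \left(1 + 2 \left(-30\right)\right)\right) \frac{1}{15338} = \left(-5992 - 30 \left(1 - 60\right)\right) \frac{1}{15338} = \left(-5992 - -1770\right) \frac{1}{15338} = \left(-5992 + 1770\right) \frac{1}{15338} = \left(-4222\right) \frac{1}{15338} = - \frac{2111}{7669}$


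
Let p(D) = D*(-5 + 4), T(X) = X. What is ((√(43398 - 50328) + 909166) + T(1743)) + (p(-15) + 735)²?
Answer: 1473409 + 3*I*√770 ≈ 1.4734e+6 + 83.247*I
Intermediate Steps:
p(D) = -D (p(D) = D*(-1) = -D)
((√(43398 - 50328) + 909166) + T(1743)) + (p(-15) + 735)² = ((√(43398 - 50328) + 909166) + 1743) + (-1*(-15) + 735)² = ((√(-6930) + 909166) + 1743) + (15 + 735)² = ((3*I*√770 + 909166) + 1743) + 750² = ((909166 + 3*I*√770) + 1743) + 562500 = (910909 + 3*I*√770) + 562500 = 1473409 + 3*I*√770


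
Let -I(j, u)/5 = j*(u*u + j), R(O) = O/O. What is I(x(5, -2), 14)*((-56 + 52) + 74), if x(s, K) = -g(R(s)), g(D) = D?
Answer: 68250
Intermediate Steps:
R(O) = 1
x(s, K) = -1 (x(s, K) = -1*1 = -1)
I(j, u) = -5*j*(j + u²) (I(j, u) = -5*j*(u*u + j) = -5*j*(u² + j) = -5*j*(j + u²))
I(x(5, -2), 14)*((-56 + 52) + 74) = (-5*(-1)*(-1 + 14²))*((-56 + 52) + 74) = (-5*(-1)*(-1 + 196))*(-4 + 74) = -5*(-1)*195*70 = 975*70 = 68250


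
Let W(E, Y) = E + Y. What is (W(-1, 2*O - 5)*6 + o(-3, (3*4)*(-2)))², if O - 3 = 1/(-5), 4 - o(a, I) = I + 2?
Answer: 13924/25 ≈ 556.96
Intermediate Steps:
o(a, I) = 2 - I (o(a, I) = 4 - (I + 2) = 4 - (2 + I) = 4 + (-2 - I) = 2 - I)
O = 14/5 (O = 3 + 1/(-5) = 3 - ⅕ = 14/5 ≈ 2.8000)
(W(-1, 2*O - 5)*6 + o(-3, (3*4)*(-2)))² = ((-1 + (2*(14/5) - 5))*6 + (2 - 3*4*(-2)))² = ((-1 + (28/5 - 5))*6 + (2 - 12*(-2)))² = ((-1 + ⅗)*6 + (2 - 1*(-24)))² = (-⅖*6 + (2 + 24))² = (-12/5 + 26)² = (118/5)² = 13924/25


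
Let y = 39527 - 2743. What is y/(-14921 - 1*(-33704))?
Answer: 36784/18783 ≈ 1.9584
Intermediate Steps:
y = 36784
y/(-14921 - 1*(-33704)) = 36784/(-14921 - 1*(-33704)) = 36784/(-14921 + 33704) = 36784/18783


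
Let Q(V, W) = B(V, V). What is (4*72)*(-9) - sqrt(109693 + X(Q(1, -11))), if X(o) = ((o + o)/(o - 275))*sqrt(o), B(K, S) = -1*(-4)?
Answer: -2592 - sqrt(8055959277)/271 ≈ -2923.2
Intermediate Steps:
B(K, S) = 4
Q(V, W) = 4
X(o) = 2*o**(3/2)/(-275 + o) (X(o) = ((2*o)/(-275 + o))*sqrt(o) = (2*o/(-275 + o))*sqrt(o) = 2*o**(3/2)/(-275 + o))
(4*72)*(-9) - sqrt(109693 + X(Q(1, -11))) = (4*72)*(-9) - sqrt(109693 + 2*4**(3/2)/(-275 + 4)) = 288*(-9) - sqrt(109693 + 2*8/(-271)) = -2592 - sqrt(109693 + 2*8*(-1/271)) = -2592 - sqrt(109693 - 16/271) = -2592 - sqrt(29726787/271) = -2592 - sqrt(8055959277)/271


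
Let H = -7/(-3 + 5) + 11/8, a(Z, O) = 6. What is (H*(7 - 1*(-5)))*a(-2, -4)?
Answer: -153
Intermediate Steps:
H = -17/8 (H = -7/2 + 11*(⅛) = -7*½ + 11/8 = -7/2 + 11/8 = -17/8 ≈ -2.1250)
(H*(7 - 1*(-5)))*a(-2, -4) = -17*(7 - 1*(-5))/8*6 = -17*(7 + 5)/8*6 = -17/8*12*6 = -51/2*6 = -153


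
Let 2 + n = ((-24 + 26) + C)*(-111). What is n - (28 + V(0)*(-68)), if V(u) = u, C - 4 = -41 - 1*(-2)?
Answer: 3633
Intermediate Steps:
C = -35 (C = 4 + (-41 - 1*(-2)) = 4 + (-41 + 2) = 4 - 39 = -35)
n = 3661 (n = -2 + ((-24 + 26) - 35)*(-111) = -2 + (2 - 35)*(-111) = -2 - 33*(-111) = -2 + 3663 = 3661)
n - (28 + V(0)*(-68)) = 3661 - (28 + 0*(-68)) = 3661 - (28 + 0) = 3661 - 1*28 = 3661 - 28 = 3633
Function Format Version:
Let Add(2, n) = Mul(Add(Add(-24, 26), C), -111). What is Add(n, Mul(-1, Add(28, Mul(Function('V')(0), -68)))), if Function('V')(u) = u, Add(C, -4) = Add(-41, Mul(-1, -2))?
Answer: 3633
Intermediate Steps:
C = -35 (C = Add(4, Add(-41, Mul(-1, -2))) = Add(4, Add(-41, 2)) = Add(4, -39) = -35)
n = 3661 (n = Add(-2, Mul(Add(Add(-24, 26), -35), -111)) = Add(-2, Mul(Add(2, -35), -111)) = Add(-2, Mul(-33, -111)) = Add(-2, 3663) = 3661)
Add(n, Mul(-1, Add(28, Mul(Function('V')(0), -68)))) = Add(3661, Mul(-1, Add(28, Mul(0, -68)))) = Add(3661, Mul(-1, Add(28, 0))) = Add(3661, Mul(-1, 28)) = Add(3661, -28) = 3633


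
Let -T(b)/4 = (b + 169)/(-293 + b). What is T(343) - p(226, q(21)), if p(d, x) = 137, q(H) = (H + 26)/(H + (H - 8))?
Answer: -4449/25 ≈ -177.96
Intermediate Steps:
q(H) = (26 + H)/(-8 + 2*H) (q(H) = (26 + H)/(H + (-8 + H)) = (26 + H)/(-8 + 2*H))
T(b) = -4*(169 + b)/(-293 + b) (T(b) = -4*(b + 169)/(-293 + b) = -4*(169 + b)/(-293 + b))
T(343) - p(226, q(21)) = 4*(-169 - 1*343)/(-293 + 343) - 1*137 = 4*(-169 - 343)/50 - 137 = 4*(1/50)*(-512) - 137 = -1024/25 - 137 = -4449/25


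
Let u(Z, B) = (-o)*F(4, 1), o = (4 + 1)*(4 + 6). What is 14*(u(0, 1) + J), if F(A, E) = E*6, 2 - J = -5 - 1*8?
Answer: -3990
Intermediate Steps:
J = 15 (J = 2 - (-5 - 1*8) = 2 - (-5 - 8) = 2 - 1*(-13) = 2 + 13 = 15)
F(A, E) = 6*E
o = 50 (o = 5*10 = 50)
u(Z, B) = -300 (u(Z, B) = (-1*50)*(6*1) = -50*6 = -300)
14*(u(0, 1) + J) = 14*(-300 + 15) = 14*(-285) = -3990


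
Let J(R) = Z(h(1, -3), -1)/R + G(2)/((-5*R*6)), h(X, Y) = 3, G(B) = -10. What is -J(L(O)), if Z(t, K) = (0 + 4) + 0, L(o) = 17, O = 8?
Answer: -13/51 ≈ -0.25490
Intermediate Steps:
Z(t, K) = 4 (Z(t, K) = 4 + 0 = 4)
J(R) = 13/(3*R) (J(R) = 4/R - 10*(-1/(30*R)) = 4/R - (-1)/(3*R) = 4/R + 1/(3*R) = 13/(3*R))
-J(L(O)) = -13/(3*17) = -1*13/51 = -13/51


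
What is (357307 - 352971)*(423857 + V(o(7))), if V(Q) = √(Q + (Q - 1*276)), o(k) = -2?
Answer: 1837843952 + 8672*I*√70 ≈ 1.8378e+9 + 72555.0*I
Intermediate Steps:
V(Q) = √(-276 + 2*Q) (V(Q) = √(Q + (Q - 276)) = √(Q + (-276 + Q)) = √(-276 + 2*Q))
(357307 - 352971)*(423857 + V(o(7))) = (357307 - 352971)*(423857 + √(-276 + 2*(-2))) = 4336*(423857 + √(-276 - 4)) = 4336*(423857 + √(-280)) = 4336*(423857 + 2*I*√70) = 1837843952 + 8672*I*√70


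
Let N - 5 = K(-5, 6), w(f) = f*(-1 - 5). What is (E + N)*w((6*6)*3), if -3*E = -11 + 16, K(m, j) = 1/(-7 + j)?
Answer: -1512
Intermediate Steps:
w(f) = -6*f (w(f) = f*(-6) = -6*f)
N = 4 (N = 5 + 1/(-7 + 6) = 5 + 1/(-1) = 5 - 1 = 4)
E = -5/3 (E = -(-11 + 16)/3 = -⅓*5 = -5/3 ≈ -1.6667)
(E + N)*w((6*6)*3) = (-5/3 + 4)*(-6*6*6*3) = 7*(-216*3)/3 = 7*(-6*108)/3 = (7/3)*(-648) = -1512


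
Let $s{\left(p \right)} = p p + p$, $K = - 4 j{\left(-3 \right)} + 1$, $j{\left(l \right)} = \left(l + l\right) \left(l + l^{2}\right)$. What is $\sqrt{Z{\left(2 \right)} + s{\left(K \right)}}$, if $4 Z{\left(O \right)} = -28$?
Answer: $\sqrt{21163} \approx 145.48$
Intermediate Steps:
$j{\left(l \right)} = 2 l \left(l + l^{2}\right)$
$Z{\left(O \right)} = -7$ ($Z{\left(O \right)} = \frac{1}{4} \left(-28\right) = -7$)
$K = 145$ ($K = - 4 \cdot 2 \left(-3\right)^{2} \left(1 - 3\right) + 1 = - 4 \cdot 2 \cdot 9 \left(-2\right) + 1 = \left(-4\right) \left(-36\right) + 1 = 144 + 1 = 145$)
$s{\left(p \right)} = p + p^{2}$ ($s{\left(p \right)} = p^{2} + p = p + p^{2}$)
$\sqrt{Z{\left(2 \right)} + s{\left(K \right)}} = \sqrt{-7 + 145 \left(1 + 145\right)} = \sqrt{-7 + 145 \cdot 146} = \sqrt{-7 + 21170} = \sqrt{21163}$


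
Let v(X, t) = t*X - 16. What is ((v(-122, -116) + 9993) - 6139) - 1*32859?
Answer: -14869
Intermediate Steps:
v(X, t) = -16 + X*t (v(X, t) = X*t - 16 = -16 + X*t)
((v(-122, -116) + 9993) - 6139) - 1*32859 = (((-16 - 122*(-116)) + 9993) - 6139) - 1*32859 = (((-16 + 14152) + 9993) - 6139) - 32859 = ((14136 + 9993) - 6139) - 32859 = (24129 - 6139) - 32859 = 17990 - 32859 = -14869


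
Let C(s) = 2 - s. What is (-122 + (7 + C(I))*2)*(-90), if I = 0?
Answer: 9360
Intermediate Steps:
(-122 + (7 + C(I))*2)*(-90) = (-122 + (7 + (2 - 1*0))*2)*(-90) = (-122 + (7 + (2 + 0))*2)*(-90) = (-122 + (7 + 2)*2)*(-90) = (-122 + 9*2)*(-90) = (-122 + 18)*(-90) = -104*(-90) = 9360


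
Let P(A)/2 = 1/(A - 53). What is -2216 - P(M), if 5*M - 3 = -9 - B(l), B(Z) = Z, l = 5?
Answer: -305803/138 ≈ -2216.0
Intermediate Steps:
M = -11/5 (M = 3/5 + (-9 - 1*5)/5 = 3/5 + (-9 - 5)/5 = 3/5 + (1/5)*(-14) = 3/5 - 14/5 = -11/5 ≈ -2.2000)
P(A) = 2/(-53 + A) (P(A) = 2/(A - 53) = 2/(-53 + A))
-2216 - P(M) = -2216 - 2/(-53 - 11/5) = -2216 - 2/(-276/5) = -2216 - 2*(-5)/276 = -2216 - 1*(-5/138) = -2216 + 5/138 = -305803/138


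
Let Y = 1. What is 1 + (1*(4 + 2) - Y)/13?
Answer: 18/13 ≈ 1.3846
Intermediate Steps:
1 + (1*(4 + 2) - Y)/13 = 1 + (1*(4 + 2) - 1*1)/13 = 1 + (1*6 - 1)*(1/13) = 1 + (6 - 1)*(1/13) = 1 + 5*(1/13) = 1 + 5/13 = 18/13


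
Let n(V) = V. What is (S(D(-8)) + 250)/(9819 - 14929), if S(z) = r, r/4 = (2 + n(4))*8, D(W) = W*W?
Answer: -221/2555 ≈ -0.086497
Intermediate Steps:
D(W) = W**2
r = 192 (r = 4*((2 + 4)*8) = 4*(6*8) = 4*48 = 192)
S(z) = 192
(S(D(-8)) + 250)/(9819 - 14929) = (192 + 250)/(9819 - 14929) = 442/(-5110) = 442*(-1/5110) = -221/2555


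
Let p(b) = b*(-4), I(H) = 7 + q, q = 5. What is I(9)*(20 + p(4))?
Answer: 48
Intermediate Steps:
I(H) = 12 (I(H) = 7 + 5 = 12)
p(b) = -4*b
I(9)*(20 + p(4)) = 12*(20 - 4*4) = 12*(20 - 16) = 12*4 = 48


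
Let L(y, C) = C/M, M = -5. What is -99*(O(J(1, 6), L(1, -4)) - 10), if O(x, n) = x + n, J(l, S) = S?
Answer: 1584/5 ≈ 316.80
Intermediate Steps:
L(y, C) = -C/5 (L(y, C) = C/(-5) = C*(-⅕) = -C/5)
O(x, n) = n + x
-99*(O(J(1, 6), L(1, -4)) - 10) = -99*((-⅕*(-4) + 6) - 10) = -99*((⅘ + 6) - 10) = -99*(34/5 - 10) = -99*(-16/5) = 1584/5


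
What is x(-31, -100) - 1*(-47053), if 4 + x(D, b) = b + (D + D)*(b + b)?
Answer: 59349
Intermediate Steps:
x(D, b) = -4 + b + 4*D*b (x(D, b) = -4 + (b + (D + D)*(b + b)) = -4 + (b + (2*D)*(2*b)) = -4 + (b + 4*D*b) = -4 + b + 4*D*b)
x(-31, -100) - 1*(-47053) = (-4 - 100 + 4*(-31)*(-100)) - 1*(-47053) = (-4 - 100 + 12400) + 47053 = 12296 + 47053 = 59349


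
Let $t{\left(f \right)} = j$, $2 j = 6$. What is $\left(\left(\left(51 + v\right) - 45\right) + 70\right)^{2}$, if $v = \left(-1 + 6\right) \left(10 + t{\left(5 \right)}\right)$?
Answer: $19881$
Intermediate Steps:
$j = 3$ ($j = \frac{1}{2} \cdot 6 = 3$)
$t{\left(f \right)} = 3$
$v = 65$ ($v = \left(-1 + 6\right) \left(10 + 3\right) = 5 \cdot 13 = 65$)
$\left(\left(\left(51 + v\right) - 45\right) + 70\right)^{2} = \left(\left(\left(51 + 65\right) - 45\right) + 70\right)^{2} = \left(\left(116 - 45\right) + 70\right)^{2} = \left(71 + 70\right)^{2} = 141^{2} = 19881$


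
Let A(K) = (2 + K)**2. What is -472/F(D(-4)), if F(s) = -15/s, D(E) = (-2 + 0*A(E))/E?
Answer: 236/15 ≈ 15.733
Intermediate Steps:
D(E) = -2/E (D(E) = (-2 + 0*(2 + E)**2)/E = (-2 + 0)/E = -2/E)
-472/F(D(-4)) = -472/((-15/((-2/(-4))))) = -472/((-15/((-2*(-1/4))))) = -472/((-15/1/2)) = -472/((-15*2)) = -472/(-30) = -472*(-1/30) = 236/15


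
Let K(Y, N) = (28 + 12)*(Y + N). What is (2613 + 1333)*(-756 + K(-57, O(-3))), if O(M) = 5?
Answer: -11190856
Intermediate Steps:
K(Y, N) = 40*N + 40*Y (K(Y, N) = 40*(N + Y) = 40*N + 40*Y)
(2613 + 1333)*(-756 + K(-57, O(-3))) = (2613 + 1333)*(-756 + (40*5 + 40*(-57))) = 3946*(-756 + (200 - 2280)) = 3946*(-756 - 2080) = 3946*(-2836) = -11190856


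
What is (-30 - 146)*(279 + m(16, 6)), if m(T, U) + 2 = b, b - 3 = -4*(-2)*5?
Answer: -56320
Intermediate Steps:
b = 43 (b = 3 - 4*(-2)*5 = 3 + 8*5 = 3 + 40 = 43)
m(T, U) = 41 (m(T, U) = -2 + 43 = 41)
(-30 - 146)*(279 + m(16, 6)) = (-30 - 146)*(279 + 41) = -176*320 = -56320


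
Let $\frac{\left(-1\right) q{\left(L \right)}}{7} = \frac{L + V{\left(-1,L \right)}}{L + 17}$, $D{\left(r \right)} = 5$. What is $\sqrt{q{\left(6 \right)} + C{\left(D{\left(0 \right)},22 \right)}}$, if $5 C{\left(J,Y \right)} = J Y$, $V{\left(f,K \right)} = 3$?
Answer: $\frac{\sqrt{10189}}{23} \approx 4.3887$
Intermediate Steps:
$C{\left(J,Y \right)} = \frac{J Y}{5}$
$q{\left(L \right)} = - \frac{7 \left(3 + L\right)}{17 + L}$ ($q{\left(L \right)} = - 7 \frac{L + 3}{L + 17} = - 7 \frac{3 + L}{17 + L} = - \frac{7 \left(3 + L\right)}{17 + L}$)
$\sqrt{q{\left(6 \right)} + C{\left(D{\left(0 \right)},22 \right)}} = \sqrt{\frac{7 \left(-3 - 6\right)}{17 + 6} + \frac{1}{5} \cdot 5 \cdot 22} = \sqrt{\frac{7 \left(-3 - 6\right)}{23} + 22} = \sqrt{7 \cdot \frac{1}{23} \left(-9\right) + 22} = \sqrt{- \frac{63}{23} + 22} = \sqrt{\frac{443}{23}} = \frac{\sqrt{10189}}{23}$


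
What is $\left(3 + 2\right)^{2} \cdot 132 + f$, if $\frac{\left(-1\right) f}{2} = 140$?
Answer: $3020$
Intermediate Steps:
$f = -280$ ($f = \left(-2\right) 140 = -280$)
$\left(3 + 2\right)^{2} \cdot 132 + f = \left(3 + 2\right)^{2} \cdot 132 - 280 = 5^{2} \cdot 132 - 280 = 25 \cdot 132 - 280 = 3300 - 280 = 3020$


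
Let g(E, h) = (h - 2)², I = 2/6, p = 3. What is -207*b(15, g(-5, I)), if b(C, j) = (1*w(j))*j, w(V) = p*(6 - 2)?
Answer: -6900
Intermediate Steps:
I = ⅓ (I = 2*(⅙) = ⅓ ≈ 0.33333)
g(E, h) = (-2 + h)²
w(V) = 12 (w(V) = 3*(6 - 2) = 3*4 = 12)
b(C, j) = 12*j (b(C, j) = (1*12)*j = 12*j)
-207*b(15, g(-5, I)) = -2484*(-2 + ⅓)² = -2484*(-5/3)² = -2484*25/9 = -207*100/3 = -6900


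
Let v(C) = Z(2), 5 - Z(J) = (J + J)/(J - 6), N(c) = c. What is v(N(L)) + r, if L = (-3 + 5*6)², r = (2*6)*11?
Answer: 138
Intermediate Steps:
r = 132 (r = 12*11 = 132)
L = 729 (L = (-3 + 30)² = 27² = 729)
Z(J) = 5 - 2*J/(-6 + J) (Z(J) = 5 - (J + J)/(J - 6) = 5 - 2*J/(-6 + J))
v(C) = 6 (v(C) = 3*(-10 + 2)/(-6 + 2) = 3*(-8)/(-4) = 3*(-¼)*(-8) = 6)
v(N(L)) + r = 6 + 132 = 138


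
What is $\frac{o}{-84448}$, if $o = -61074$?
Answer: $\frac{81}{112} \approx 0.72321$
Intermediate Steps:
$\frac{o}{-84448} = - \frac{61074}{-84448} = \left(-61074\right) \left(- \frac{1}{84448}\right) = \frac{81}{112}$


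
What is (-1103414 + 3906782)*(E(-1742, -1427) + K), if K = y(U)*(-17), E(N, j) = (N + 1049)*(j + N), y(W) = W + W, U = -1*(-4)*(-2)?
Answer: 6157286638152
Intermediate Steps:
U = -8 (U = 4*(-2) = -8)
y(W) = 2*W
E(N, j) = (1049 + N)*(N + j)
K = 272 (K = (2*(-8))*(-17) = -16*(-17) = 272)
(-1103414 + 3906782)*(E(-1742, -1427) + K) = (-1103414 + 3906782)*(((-1742)² + 1049*(-1742) + 1049*(-1427) - 1742*(-1427)) + 272) = 2803368*((3034564 - 1827358 - 1496923 + 2485834) + 272) = 2803368*(2196117 + 272) = 2803368*2196389 = 6157286638152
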